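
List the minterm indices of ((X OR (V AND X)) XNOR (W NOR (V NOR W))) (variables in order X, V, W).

Σm(0, 1, 3, 6) = (NOT X AND NOT V AND NOT W) OR (NOT X AND NOT V AND W) OR (NOT X AND V AND W) OR (X AND V AND NOT W)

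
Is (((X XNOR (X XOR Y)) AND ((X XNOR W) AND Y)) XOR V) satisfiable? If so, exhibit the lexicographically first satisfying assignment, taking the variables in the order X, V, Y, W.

X=0, V=1, Y=0, W=0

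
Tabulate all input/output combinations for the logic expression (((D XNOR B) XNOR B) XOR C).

D | C | B | Output
------------------
0 | 0 | 0 | 0
0 | 0 | 1 | 0
0 | 1 | 0 | 1
0 | 1 | 1 | 1
1 | 0 | 0 | 1
1 | 0 | 1 | 1
1 | 1 | 0 | 0
1 | 1 | 1 | 0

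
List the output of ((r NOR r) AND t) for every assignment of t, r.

t | r | Output
--------------
0 | 0 | 0
0 | 1 | 0
1 | 0 | 1
1 | 1 | 0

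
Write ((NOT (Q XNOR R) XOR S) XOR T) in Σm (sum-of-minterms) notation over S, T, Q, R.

Σm(1, 2, 4, 7, 8, 11, 13, 14) = (NOT S AND NOT T AND NOT Q AND R) OR (NOT S AND NOT T AND Q AND NOT R) OR (NOT S AND T AND NOT Q AND NOT R) OR (NOT S AND T AND Q AND R) OR (S AND NOT T AND NOT Q AND NOT R) OR (S AND NOT T AND Q AND R) OR (S AND T AND NOT Q AND R) OR (S AND T AND Q AND NOT R)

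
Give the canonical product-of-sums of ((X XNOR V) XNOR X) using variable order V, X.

ΠM(0, 1) = (V OR X) AND (V OR NOT X)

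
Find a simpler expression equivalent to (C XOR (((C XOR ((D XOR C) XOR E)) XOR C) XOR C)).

By XOR self-cancellation ((E XOR v) XOR v = E) then XOR self-cancellation ((E XOR v) XOR v = E):
= ((D XOR C) XOR E)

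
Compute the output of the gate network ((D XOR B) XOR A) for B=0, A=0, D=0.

Substituting: ((0 XOR 0) XOR 0)
= 0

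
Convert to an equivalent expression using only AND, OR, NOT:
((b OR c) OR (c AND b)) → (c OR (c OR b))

NOT ((b OR c) OR (c AND b)) OR (c OR (c OR b))
(Implication elimination: A → B = NOT A OR B)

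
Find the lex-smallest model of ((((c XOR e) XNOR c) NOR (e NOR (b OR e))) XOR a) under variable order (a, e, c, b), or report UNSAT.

a=0, e=1, c=0, b=0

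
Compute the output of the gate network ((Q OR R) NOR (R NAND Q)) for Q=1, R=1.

Substituting: ((1 OR 1) NOR (1 NAND 1))
= 0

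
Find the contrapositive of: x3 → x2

Contrapositive: NOT x2 → NOT x3
Note: A statement and its contrapositive are logically equivalent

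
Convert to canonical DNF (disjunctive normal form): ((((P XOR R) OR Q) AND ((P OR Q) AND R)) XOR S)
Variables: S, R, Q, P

(NOT S AND R AND Q AND NOT P) OR (NOT S AND R AND Q AND P) OR (S AND NOT R AND NOT Q AND NOT P) OR (S AND NOT R AND NOT Q AND P) OR (S AND NOT R AND Q AND NOT P) OR (S AND NOT R AND Q AND P) OR (S AND R AND NOT Q AND NOT P) OR (S AND R AND NOT Q AND P)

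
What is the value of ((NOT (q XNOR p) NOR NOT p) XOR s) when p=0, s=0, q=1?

Substituting: ((NOT (1 XNOR 0) NOR NOT 0) XOR 0)
= 0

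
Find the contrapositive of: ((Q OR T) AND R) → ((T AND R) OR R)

Contrapositive: NOT ((T AND R) OR R) → NOT ((Q OR T) AND R)
Note: A statement and its contrapositive are logically equivalent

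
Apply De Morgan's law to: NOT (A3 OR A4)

NOT A3 AND NOT A4
De Morgan's: NOT(OR of terms) = AND of negations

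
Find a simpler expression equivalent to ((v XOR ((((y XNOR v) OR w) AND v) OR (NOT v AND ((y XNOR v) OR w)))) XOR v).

By XOR self-cancellation ((E XOR v) XOR v = E) then distribution ((E AND v) OR (E AND NOT v) = E):
= ((y XNOR v) OR w)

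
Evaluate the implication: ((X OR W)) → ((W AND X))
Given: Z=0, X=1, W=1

Antecedent ((X OR W)) = 1; consequent ((W AND X)) = 1.
1 → 1 = 1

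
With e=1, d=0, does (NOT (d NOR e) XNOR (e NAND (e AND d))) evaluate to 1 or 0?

Substituting: (NOT (0 NOR 1) XNOR (1 NAND (1 AND 0)))
= 1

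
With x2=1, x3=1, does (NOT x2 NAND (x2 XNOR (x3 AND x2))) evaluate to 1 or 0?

Substituting: (NOT 1 NAND (1 XNOR (1 AND 1)))
= 1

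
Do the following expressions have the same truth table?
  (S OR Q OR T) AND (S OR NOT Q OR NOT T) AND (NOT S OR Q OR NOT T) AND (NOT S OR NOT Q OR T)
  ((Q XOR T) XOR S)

Yes, they are equivalent — the two output columns agree on all 8 assignments:
S | Q | T | Expression 1 | Expression 2
---------------------------------------
0 | 0 | 0 | 0 | 0
0 | 0 | 1 | 1 | 1
0 | 1 | 0 | 1 | 1
0 | 1 | 1 | 0 | 0
1 | 0 | 0 | 1 | 1
1 | 0 | 1 | 0 | 0
1 | 1 | 0 | 0 | 0
1 | 1 | 1 | 1 | 1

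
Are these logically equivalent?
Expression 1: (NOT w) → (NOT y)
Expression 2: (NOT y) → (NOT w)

No, Converse is not equivalent to original (counterexample: y=0, w=1)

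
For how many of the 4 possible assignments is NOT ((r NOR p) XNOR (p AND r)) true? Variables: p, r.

Satisfying assignments: (0,0), (1,1)
Count: 2 out of 4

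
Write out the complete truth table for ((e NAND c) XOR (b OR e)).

b | e | c | Output
------------------
0 | 0 | 0 | 1
0 | 0 | 1 | 1
0 | 1 | 0 | 0
0 | 1 | 1 | 1
1 | 0 | 0 | 0
1 | 0 | 1 | 0
1 | 1 | 0 | 0
1 | 1 | 1 | 1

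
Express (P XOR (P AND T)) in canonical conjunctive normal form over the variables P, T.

(P OR T) AND (P OR NOT T) AND (NOT P OR NOT T)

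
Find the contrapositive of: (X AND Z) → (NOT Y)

Contrapositive: Y → NOT (X AND Z)
Note: A statement and its contrapositive are logically equivalent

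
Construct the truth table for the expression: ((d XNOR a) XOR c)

d | a | c | Output
------------------
0 | 0 | 0 | 1
0 | 0 | 1 | 0
0 | 1 | 0 | 0
0 | 1 | 1 | 1
1 | 0 | 0 | 0
1 | 0 | 1 | 1
1 | 1 | 0 | 1
1 | 1 | 1 | 0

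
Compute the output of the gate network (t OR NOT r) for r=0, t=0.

Substituting: (0 OR NOT 0)
= 1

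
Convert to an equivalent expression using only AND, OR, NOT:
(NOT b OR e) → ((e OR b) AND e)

NOT (NOT b OR e) OR ((e OR b) AND e)
(Implication elimination: A → B = NOT A OR B)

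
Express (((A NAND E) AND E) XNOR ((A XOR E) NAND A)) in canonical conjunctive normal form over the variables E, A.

(E OR A) AND (NOT E OR NOT A)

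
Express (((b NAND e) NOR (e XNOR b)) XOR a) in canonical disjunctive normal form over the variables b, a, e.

(NOT b AND a AND NOT e) OR (NOT b AND a AND e) OR (b AND a AND NOT e) OR (b AND a AND e)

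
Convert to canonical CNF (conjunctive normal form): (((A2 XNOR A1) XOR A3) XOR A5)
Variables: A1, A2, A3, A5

(A1 OR A2 OR A3 OR NOT A5) AND (A1 OR A2 OR NOT A3 OR A5) AND (A1 OR NOT A2 OR A3 OR A5) AND (A1 OR NOT A2 OR NOT A3 OR NOT A5) AND (NOT A1 OR A2 OR A3 OR A5) AND (NOT A1 OR A2 OR NOT A3 OR NOT A5) AND (NOT A1 OR NOT A2 OR A3 OR NOT A5) AND (NOT A1 OR NOT A2 OR NOT A3 OR A5)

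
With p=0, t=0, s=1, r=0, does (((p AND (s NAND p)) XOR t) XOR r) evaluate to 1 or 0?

Substituting: (((0 AND (1 NAND 0)) XOR 0) XOR 0)
= 0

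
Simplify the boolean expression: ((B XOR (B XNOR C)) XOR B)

By XOR self-cancellation ((E XOR v) XOR v = E):
= (B XNOR C)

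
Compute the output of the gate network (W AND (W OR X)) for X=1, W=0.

Substituting: (0 AND (0 OR 1))
= 0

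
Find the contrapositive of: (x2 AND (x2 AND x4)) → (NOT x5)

Contrapositive: x5 → NOT (x2 AND (x2 AND x4))
Note: A statement and its contrapositive are logically equivalent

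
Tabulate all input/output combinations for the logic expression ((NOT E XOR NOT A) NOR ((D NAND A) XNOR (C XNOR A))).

E | D | A | C | Output
----------------------
0 | 0 | 0 | 0 | 0
0 | 0 | 0 | 1 | 1
0 | 0 | 1 | 0 | 0
0 | 0 | 1 | 1 | 0
0 | 1 | 0 | 0 | 0
0 | 1 | 0 | 1 | 1
0 | 1 | 1 | 0 | 0
0 | 1 | 1 | 1 | 0
1 | 0 | 0 | 0 | 0
1 | 0 | 0 | 1 | 0
1 | 0 | 1 | 0 | 1
1 | 0 | 1 | 1 | 0
1 | 1 | 0 | 0 | 0
1 | 1 | 0 | 1 | 0
1 | 1 | 1 | 0 | 0
1 | 1 | 1 | 1 | 1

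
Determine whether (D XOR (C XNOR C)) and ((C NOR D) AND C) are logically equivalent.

No. Counterexample: with C=0, D=0, Expression 1 = 1 but Expression 2 = 0.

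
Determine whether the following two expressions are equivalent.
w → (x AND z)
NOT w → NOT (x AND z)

No, Inverse is not equivalent to original (counterexample: z=0, x=0, w=1)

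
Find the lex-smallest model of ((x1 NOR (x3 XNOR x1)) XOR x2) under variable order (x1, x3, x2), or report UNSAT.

x1=0, x3=0, x2=1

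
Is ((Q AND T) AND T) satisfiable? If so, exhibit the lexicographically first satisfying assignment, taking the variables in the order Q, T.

Q=1, T=1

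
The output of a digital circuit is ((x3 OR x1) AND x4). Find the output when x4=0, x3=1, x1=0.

Substituting: ((1 OR 0) AND 0)
= 0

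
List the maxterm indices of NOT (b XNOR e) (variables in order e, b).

ΠM(0, 3) = (e OR b) AND (NOT e OR NOT b)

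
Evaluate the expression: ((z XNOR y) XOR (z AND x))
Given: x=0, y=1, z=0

Substituting: ((0 XNOR 1) XOR (0 AND 0))
= 0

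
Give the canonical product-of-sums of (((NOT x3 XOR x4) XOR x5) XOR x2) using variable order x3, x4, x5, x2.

ΠM(1, 2, 4, 7, 8, 11, 13, 14) = (x3 OR x4 OR x5 OR NOT x2) AND (x3 OR x4 OR NOT x5 OR x2) AND (x3 OR NOT x4 OR x5 OR x2) AND (x3 OR NOT x4 OR NOT x5 OR NOT x2) AND (NOT x3 OR x4 OR x5 OR x2) AND (NOT x3 OR x4 OR NOT x5 OR NOT x2) AND (NOT x3 OR NOT x4 OR x5 OR NOT x2) AND (NOT x3 OR NOT x4 OR NOT x5 OR x2)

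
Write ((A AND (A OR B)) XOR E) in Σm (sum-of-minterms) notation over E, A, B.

Σm(2, 3, 4, 5) = (NOT E AND A AND NOT B) OR (NOT E AND A AND B) OR (E AND NOT A AND NOT B) OR (E AND NOT A AND B)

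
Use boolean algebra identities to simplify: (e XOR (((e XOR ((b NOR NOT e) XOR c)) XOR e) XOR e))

By XOR self-cancellation ((E XOR v) XOR v = E) then XOR self-cancellation ((E XOR v) XOR v = E):
= ((b NOR NOT e) XOR c)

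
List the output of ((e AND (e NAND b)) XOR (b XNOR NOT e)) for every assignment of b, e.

b | e | Output
--------------
0 | 0 | 0
0 | 1 | 0
1 | 0 | 1
1 | 1 | 0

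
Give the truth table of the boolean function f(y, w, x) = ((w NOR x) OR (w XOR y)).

y | w | x | Output
------------------
0 | 0 | 0 | 1
0 | 0 | 1 | 0
0 | 1 | 0 | 1
0 | 1 | 1 | 1
1 | 0 | 0 | 1
1 | 0 | 1 | 1
1 | 1 | 0 | 0
1 | 1 | 1 | 0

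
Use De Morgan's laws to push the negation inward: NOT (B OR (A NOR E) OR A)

NOT B AND NOT (A NOR E) AND NOT A
De Morgan's: NOT(OR of terms) = AND of negations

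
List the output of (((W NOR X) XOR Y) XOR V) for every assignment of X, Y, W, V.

X | Y | W | V | Output
----------------------
0 | 0 | 0 | 0 | 1
0 | 0 | 0 | 1 | 0
0 | 0 | 1 | 0 | 0
0 | 0 | 1 | 1 | 1
0 | 1 | 0 | 0 | 0
0 | 1 | 0 | 1 | 1
0 | 1 | 1 | 0 | 1
0 | 1 | 1 | 1 | 0
1 | 0 | 0 | 0 | 0
1 | 0 | 0 | 1 | 1
1 | 0 | 1 | 0 | 0
1 | 0 | 1 | 1 | 1
1 | 1 | 0 | 0 | 1
1 | 1 | 0 | 1 | 0
1 | 1 | 1 | 0 | 1
1 | 1 | 1 | 1 | 0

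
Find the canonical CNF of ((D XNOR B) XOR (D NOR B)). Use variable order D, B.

(D OR B) AND (D OR NOT B) AND (NOT D OR B)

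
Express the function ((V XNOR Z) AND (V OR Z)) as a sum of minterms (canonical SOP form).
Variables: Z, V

Σm(3) = (Z AND V)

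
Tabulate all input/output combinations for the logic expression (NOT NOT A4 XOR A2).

A2 | A4 | Output
----------------
0 | 0 | 0
0 | 1 | 1
1 | 0 | 1
1 | 1 | 0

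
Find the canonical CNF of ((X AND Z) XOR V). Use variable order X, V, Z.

(X OR V OR Z) AND (X OR V OR NOT Z) AND (NOT X OR V OR Z) AND (NOT X OR NOT V OR NOT Z)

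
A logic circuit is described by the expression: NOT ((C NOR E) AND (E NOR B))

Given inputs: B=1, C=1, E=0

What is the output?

Substituting: NOT ((1 NOR 0) AND (0 NOR 1))
= 1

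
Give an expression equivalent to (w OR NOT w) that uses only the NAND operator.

((w NAND w) NAND ((w NAND w) NAND (w NAND w)))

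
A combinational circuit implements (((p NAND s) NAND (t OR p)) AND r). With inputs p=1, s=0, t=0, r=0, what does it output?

Substituting: (((1 NAND 0) NAND (0 OR 1)) AND 0)
= 0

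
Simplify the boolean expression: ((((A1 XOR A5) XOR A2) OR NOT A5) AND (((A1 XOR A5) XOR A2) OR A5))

By distribution ((E OR v) AND (E OR NOT v) = E):
= ((A1 XOR A5) XOR A2)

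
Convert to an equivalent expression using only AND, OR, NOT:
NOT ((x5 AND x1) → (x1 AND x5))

(x5 AND x1) AND NOT (x1 AND x5)
(Negated implication: NOT(A → B) = A AND NOT B)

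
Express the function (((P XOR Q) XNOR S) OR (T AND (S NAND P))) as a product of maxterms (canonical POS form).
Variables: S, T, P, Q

ΠM(1, 2, 8, 11, 15) = (S OR T OR P OR NOT Q) AND (S OR T OR NOT P OR Q) AND (NOT S OR T OR P OR Q) AND (NOT S OR T OR NOT P OR NOT Q) AND (NOT S OR NOT T OR NOT P OR NOT Q)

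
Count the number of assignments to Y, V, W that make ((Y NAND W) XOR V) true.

Satisfying assignments: (0,0,0), (0,0,1), (1,0,0), (1,1,1)
Count: 4 out of 8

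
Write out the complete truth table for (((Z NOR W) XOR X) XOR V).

X | W | Z | V | Output
----------------------
0 | 0 | 0 | 0 | 1
0 | 0 | 0 | 1 | 0
0 | 0 | 1 | 0 | 0
0 | 0 | 1 | 1 | 1
0 | 1 | 0 | 0 | 0
0 | 1 | 0 | 1 | 1
0 | 1 | 1 | 0 | 0
0 | 1 | 1 | 1 | 1
1 | 0 | 0 | 0 | 0
1 | 0 | 0 | 1 | 1
1 | 0 | 1 | 0 | 1
1 | 0 | 1 | 1 | 0
1 | 1 | 0 | 0 | 1
1 | 1 | 0 | 1 | 0
1 | 1 | 1 | 0 | 1
1 | 1 | 1 | 1 | 0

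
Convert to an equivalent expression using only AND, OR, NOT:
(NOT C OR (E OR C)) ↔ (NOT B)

((NOT C OR (E OR C)) AND (NOT B)) OR (NOT (NOT C OR (E OR C)) AND B)
(Biconditional = both true or both false)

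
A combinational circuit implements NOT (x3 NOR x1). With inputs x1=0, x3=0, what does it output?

Substituting: NOT (0 NOR 0)
= 0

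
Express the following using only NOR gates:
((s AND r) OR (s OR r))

((((s NOR s) NOR (r NOR r)) NOR ((s NOR r) NOR (s NOR r))) NOR (((s NOR s) NOR (r NOR r)) NOR ((s NOR r) NOR (s NOR r))))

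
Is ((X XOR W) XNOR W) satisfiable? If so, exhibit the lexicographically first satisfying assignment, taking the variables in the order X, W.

X=0, W=0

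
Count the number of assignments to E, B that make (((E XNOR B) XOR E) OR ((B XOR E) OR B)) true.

Satisfying assignments: (0,0), (0,1), (1,0), (1,1)
Count: 4 out of 4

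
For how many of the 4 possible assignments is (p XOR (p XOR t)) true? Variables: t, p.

Satisfying assignments: (1,0), (1,1)
Count: 2 out of 4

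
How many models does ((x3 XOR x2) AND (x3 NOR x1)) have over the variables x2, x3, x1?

Satisfying assignments: (1,0,0)
Count: 1 out of 8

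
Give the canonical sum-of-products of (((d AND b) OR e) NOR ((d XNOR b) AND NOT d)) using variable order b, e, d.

Σm(1, 4) = (NOT b AND NOT e AND d) OR (b AND NOT e AND NOT d)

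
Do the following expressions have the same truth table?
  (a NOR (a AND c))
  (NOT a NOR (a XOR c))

No. Counterexample: with c=0, a=0, Expression 1 = 1 but Expression 2 = 0.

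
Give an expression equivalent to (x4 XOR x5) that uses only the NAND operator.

((x4 NAND (x4 NAND x5)) NAND (x5 NAND (x4 NAND x5)))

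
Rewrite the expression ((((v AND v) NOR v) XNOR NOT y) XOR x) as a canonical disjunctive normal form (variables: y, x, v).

(NOT y AND NOT x AND NOT v) OR (NOT y AND x AND v) OR (y AND NOT x AND v) OR (y AND x AND NOT v)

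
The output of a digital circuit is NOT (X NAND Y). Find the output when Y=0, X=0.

Substituting: NOT (0 NAND 0)
= 0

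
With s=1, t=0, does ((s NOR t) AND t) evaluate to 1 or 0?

Substituting: ((1 NOR 0) AND 0)
= 0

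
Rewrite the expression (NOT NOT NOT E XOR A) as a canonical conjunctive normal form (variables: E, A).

(E OR NOT A) AND (NOT E OR A)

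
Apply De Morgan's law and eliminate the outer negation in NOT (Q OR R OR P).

NOT Q AND NOT R AND NOT P
De Morgan's: NOT(OR of terms) = AND of negations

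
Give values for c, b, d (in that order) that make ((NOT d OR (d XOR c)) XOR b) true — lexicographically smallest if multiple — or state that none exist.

c=0, b=0, d=0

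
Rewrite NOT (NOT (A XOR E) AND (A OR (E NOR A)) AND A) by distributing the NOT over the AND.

(A XOR E) OR NOT (A OR (E NOR A)) OR NOT A
De Morgan's: NOT(AND of terms) = OR of negations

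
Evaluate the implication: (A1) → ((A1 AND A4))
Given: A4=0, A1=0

Antecedent (A1) = 0; consequent ((A1 AND A4)) = 0.
0 → 0 = 1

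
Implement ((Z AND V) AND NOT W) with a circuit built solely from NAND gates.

((((Z NAND V) NAND (Z NAND V)) NAND (W NAND W)) NAND (((Z NAND V) NAND (Z NAND V)) NAND (W NAND W)))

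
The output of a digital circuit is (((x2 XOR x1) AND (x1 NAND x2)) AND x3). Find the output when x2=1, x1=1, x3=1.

Substituting: (((1 XOR 1) AND (1 NAND 1)) AND 1)
= 0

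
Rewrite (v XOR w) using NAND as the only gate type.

((v NAND (v NAND w)) NAND (w NAND (v NAND w)))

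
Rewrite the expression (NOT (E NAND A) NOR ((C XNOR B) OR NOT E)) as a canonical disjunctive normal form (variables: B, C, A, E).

(NOT B AND C AND NOT A AND E) OR (B AND NOT C AND NOT A AND E)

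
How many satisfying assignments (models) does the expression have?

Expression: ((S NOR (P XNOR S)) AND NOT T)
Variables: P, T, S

Satisfying assignments: (1,0,0)
Count: 1 out of 8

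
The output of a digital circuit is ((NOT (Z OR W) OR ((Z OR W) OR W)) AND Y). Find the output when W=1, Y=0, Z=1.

Substituting: ((NOT (1 OR 1) OR ((1 OR 1) OR 1)) AND 0)
= 0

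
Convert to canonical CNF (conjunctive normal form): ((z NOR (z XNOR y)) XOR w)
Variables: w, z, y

(w OR z OR y) AND (w OR NOT z OR y) AND (w OR NOT z OR NOT y) AND (NOT w OR z OR NOT y)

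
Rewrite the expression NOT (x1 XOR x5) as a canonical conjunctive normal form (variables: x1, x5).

(x1 OR NOT x5) AND (NOT x1 OR x5)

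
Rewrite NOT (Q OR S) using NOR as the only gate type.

(((Q NOR S) NOR (Q NOR S)) NOR ((Q NOR S) NOR (Q NOR S)))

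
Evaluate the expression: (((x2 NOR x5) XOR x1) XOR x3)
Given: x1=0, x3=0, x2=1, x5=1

Substituting: (((1 NOR 1) XOR 0) XOR 0)
= 0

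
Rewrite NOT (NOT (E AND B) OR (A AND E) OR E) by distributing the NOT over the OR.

(E AND B) AND NOT (A AND E) AND NOT E
De Morgan's: NOT(OR of terms) = AND of negations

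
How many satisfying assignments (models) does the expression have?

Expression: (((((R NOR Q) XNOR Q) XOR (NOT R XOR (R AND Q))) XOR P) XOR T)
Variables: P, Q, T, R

Satisfying assignments: (0,0,0,0), (0,0,0,1), (0,1,0,0), (0,1,0,1), (1,0,1,0), (1,0,1,1), (1,1,1,0), (1,1,1,1)
Count: 8 out of 16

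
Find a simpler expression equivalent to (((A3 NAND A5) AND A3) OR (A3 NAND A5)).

By absorption (E OR (E AND v) = E):
= (A3 NAND A5)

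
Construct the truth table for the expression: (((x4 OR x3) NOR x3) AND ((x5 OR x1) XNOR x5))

x5 | x3 | x1 | x4 | Output
--------------------------
0 | 0 | 0 | 0 | 1
0 | 0 | 0 | 1 | 0
0 | 0 | 1 | 0 | 0
0 | 0 | 1 | 1 | 0
0 | 1 | 0 | 0 | 0
0 | 1 | 0 | 1 | 0
0 | 1 | 1 | 0 | 0
0 | 1 | 1 | 1 | 0
1 | 0 | 0 | 0 | 1
1 | 0 | 0 | 1 | 0
1 | 0 | 1 | 0 | 1
1 | 0 | 1 | 1 | 0
1 | 1 | 0 | 0 | 0
1 | 1 | 0 | 1 | 0
1 | 1 | 1 | 0 | 0
1 | 1 | 1 | 1 | 0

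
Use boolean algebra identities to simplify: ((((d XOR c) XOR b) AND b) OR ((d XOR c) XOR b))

By absorption (E OR (E AND v) = E):
= ((d XOR c) XOR b)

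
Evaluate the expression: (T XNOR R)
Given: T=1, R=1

Substituting: (1 XNOR 1)
= 1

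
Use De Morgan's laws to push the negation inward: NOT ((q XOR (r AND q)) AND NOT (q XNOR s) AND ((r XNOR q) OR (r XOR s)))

NOT (q XOR (r AND q)) OR (q XNOR s) OR NOT ((r XNOR q) OR (r XOR s))
De Morgan's: NOT(AND of terms) = OR of negations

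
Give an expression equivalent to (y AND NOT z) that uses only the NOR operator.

((y NOR y) NOR ((z NOR z) NOR (z NOR z)))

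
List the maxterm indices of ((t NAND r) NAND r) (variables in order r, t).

ΠM(2) = (NOT r OR t)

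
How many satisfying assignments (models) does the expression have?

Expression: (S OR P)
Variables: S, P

Satisfying assignments: (0,1), (1,0), (1,1)
Count: 3 out of 4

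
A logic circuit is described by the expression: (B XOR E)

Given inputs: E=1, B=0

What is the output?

Substituting: (0 XOR 1)
= 1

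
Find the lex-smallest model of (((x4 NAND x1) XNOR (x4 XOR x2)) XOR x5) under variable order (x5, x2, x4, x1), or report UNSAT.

x5=0, x2=0, x4=1, x1=0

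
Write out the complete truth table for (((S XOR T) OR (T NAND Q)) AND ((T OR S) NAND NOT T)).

Q | S | T | Output
------------------
0 | 0 | 0 | 1
0 | 0 | 1 | 1
0 | 1 | 0 | 0
0 | 1 | 1 | 1
1 | 0 | 0 | 1
1 | 0 | 1 | 1
1 | 1 | 0 | 0
1 | 1 | 1 | 0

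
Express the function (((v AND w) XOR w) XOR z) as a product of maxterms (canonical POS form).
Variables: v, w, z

ΠM(0, 3, 4, 6) = (v OR w OR z) AND (v OR NOT w OR NOT z) AND (NOT v OR w OR z) AND (NOT v OR NOT w OR z)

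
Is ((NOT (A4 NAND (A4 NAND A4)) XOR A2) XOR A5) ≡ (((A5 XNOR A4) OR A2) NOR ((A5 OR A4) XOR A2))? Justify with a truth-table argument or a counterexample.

No. Counterexample: with A4=0, A2=0, A5=1, Expression 1 = 1 but Expression 2 = 0.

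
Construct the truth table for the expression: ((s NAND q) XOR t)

s | t | q | Output
------------------
0 | 0 | 0 | 1
0 | 0 | 1 | 1
0 | 1 | 0 | 0
0 | 1 | 1 | 0
1 | 0 | 0 | 1
1 | 0 | 1 | 0
1 | 1 | 0 | 0
1 | 1 | 1 | 1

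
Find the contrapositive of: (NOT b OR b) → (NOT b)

Contrapositive: b → NOT (NOT b OR b)
Note: A statement and its contrapositive are logically equivalent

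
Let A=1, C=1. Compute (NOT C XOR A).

Substituting: (NOT 1 XOR 1)
= 1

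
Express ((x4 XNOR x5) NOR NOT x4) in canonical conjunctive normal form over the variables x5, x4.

(x5 OR x4) AND (NOT x5 OR x4) AND (NOT x5 OR NOT x4)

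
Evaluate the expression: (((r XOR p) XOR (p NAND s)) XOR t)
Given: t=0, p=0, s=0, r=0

Substituting: (((0 XOR 0) XOR (0 NAND 0)) XOR 0)
= 1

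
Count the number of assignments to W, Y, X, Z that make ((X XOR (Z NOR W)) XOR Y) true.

Satisfying assignments: (0,0,0,0), (0,0,1,1), (0,1,0,1), (0,1,1,0), (1,0,1,0), (1,0,1,1), (1,1,0,0), (1,1,0,1)
Count: 8 out of 16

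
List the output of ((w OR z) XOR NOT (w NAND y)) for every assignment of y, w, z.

y | w | z | Output
------------------
0 | 0 | 0 | 0
0 | 0 | 1 | 1
0 | 1 | 0 | 1
0 | 1 | 1 | 1
1 | 0 | 0 | 0
1 | 0 | 1 | 1
1 | 1 | 0 | 0
1 | 1 | 1 | 0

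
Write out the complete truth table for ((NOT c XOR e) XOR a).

e | a | c | Output
------------------
0 | 0 | 0 | 1
0 | 0 | 1 | 0
0 | 1 | 0 | 0
0 | 1 | 1 | 1
1 | 0 | 0 | 0
1 | 0 | 1 | 1
1 | 1 | 0 | 1
1 | 1 | 1 | 0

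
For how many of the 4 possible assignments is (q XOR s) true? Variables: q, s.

Satisfying assignments: (0,1), (1,0)
Count: 2 out of 4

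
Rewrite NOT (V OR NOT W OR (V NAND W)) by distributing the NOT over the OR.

NOT V AND W AND NOT (V NAND W)
De Morgan's: NOT(OR of terms) = AND of negations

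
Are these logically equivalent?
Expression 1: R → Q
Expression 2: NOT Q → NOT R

Yes, Contrapositive is always equivalent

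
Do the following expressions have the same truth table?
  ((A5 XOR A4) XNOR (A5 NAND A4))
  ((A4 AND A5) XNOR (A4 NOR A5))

No. Counterexample: with A4=1, A5=1, Expression 1 = 1 but Expression 2 = 0.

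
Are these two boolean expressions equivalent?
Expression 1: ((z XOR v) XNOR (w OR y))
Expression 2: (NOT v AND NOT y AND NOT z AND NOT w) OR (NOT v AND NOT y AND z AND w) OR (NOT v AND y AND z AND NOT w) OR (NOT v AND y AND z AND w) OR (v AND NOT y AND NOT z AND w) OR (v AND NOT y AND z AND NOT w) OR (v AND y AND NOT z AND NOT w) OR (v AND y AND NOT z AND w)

Yes, they are equivalent — the two output columns agree on all 16 assignments:
v | y | z | w | Expression 1 | Expression 2
-------------------------------------------
0 | 0 | 0 | 0 | 1 | 1
0 | 0 | 0 | 1 | 0 | 0
0 | 0 | 1 | 0 | 0 | 0
0 | 0 | 1 | 1 | 1 | 1
0 | 1 | 0 | 0 | 0 | 0
0 | 1 | 0 | 1 | 0 | 0
0 | 1 | 1 | 0 | 1 | 1
0 | 1 | 1 | 1 | 1 | 1
1 | 0 | 0 | 0 | 0 | 0
1 | 0 | 0 | 1 | 1 | 1
1 | 0 | 1 | 0 | 1 | 1
1 | 0 | 1 | 1 | 0 | 0
1 | 1 | 0 | 0 | 1 | 1
1 | 1 | 0 | 1 | 1 | 1
1 | 1 | 1 | 0 | 0 | 0
1 | 1 | 1 | 1 | 0 | 0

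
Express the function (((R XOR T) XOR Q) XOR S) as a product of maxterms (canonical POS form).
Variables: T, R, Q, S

ΠM(0, 3, 5, 6, 9, 10, 12, 15) = (T OR R OR Q OR S) AND (T OR R OR NOT Q OR NOT S) AND (T OR NOT R OR Q OR NOT S) AND (T OR NOT R OR NOT Q OR S) AND (NOT T OR R OR Q OR NOT S) AND (NOT T OR R OR NOT Q OR S) AND (NOT T OR NOT R OR Q OR S) AND (NOT T OR NOT R OR NOT Q OR NOT S)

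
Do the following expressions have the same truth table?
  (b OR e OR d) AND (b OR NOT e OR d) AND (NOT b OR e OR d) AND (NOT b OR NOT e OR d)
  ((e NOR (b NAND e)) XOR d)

Yes, they are equivalent — the two output columns agree on all 8 assignments:
b | e | d | Expression 1 | Expression 2
---------------------------------------
0 | 0 | 0 | 0 | 0
0 | 0 | 1 | 1 | 1
0 | 1 | 0 | 0 | 0
0 | 1 | 1 | 1 | 1
1 | 0 | 0 | 0 | 0
1 | 0 | 1 | 1 | 1
1 | 1 | 0 | 0 | 0
1 | 1 | 1 | 1 | 1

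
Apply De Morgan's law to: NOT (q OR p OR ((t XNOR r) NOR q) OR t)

NOT q AND NOT p AND NOT ((t XNOR r) NOR q) AND NOT t
De Morgan's: NOT(OR of terms) = AND of negations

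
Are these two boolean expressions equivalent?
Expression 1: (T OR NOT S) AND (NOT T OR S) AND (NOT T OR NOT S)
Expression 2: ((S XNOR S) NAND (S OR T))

Yes, they are equivalent — the two output columns agree on all 4 assignments:
T | S | Expression 1 | Expression 2
-----------------------------------
0 | 0 | 1 | 1
0 | 1 | 0 | 0
1 | 0 | 0 | 0
1 | 1 | 0 | 0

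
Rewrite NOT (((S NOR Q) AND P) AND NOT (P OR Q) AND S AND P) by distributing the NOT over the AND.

NOT ((S NOR Q) AND P) OR (P OR Q) OR NOT S OR NOT P
De Morgan's: NOT(AND of terms) = OR of negations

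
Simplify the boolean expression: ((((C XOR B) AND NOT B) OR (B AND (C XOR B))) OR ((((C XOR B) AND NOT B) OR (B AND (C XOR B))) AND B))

By absorption (E OR (E AND v) = E) then distribution ((E AND v) OR (E AND NOT v) = E):
= (C XOR B)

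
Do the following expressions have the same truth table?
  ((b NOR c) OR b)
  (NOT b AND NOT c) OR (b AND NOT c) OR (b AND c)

Yes, they are equivalent — the two output columns agree on all 4 assignments:
b | c | Expression 1 | Expression 2
-----------------------------------
0 | 0 | 1 | 1
0 | 1 | 0 | 0
1 | 0 | 1 | 1
1 | 1 | 1 | 1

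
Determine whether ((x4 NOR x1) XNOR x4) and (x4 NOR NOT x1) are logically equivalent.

Yes, they are equivalent — the two output columns agree on all 4 assignments:
x1 | x4 | Expression 1 | Expression 2
-------------------------------------
0 | 0 | 0 | 0
0 | 1 | 0 | 0
1 | 0 | 1 | 1
1 | 1 | 0 | 0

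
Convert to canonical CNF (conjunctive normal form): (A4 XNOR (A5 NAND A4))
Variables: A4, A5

(A4 OR A5) AND (A4 OR NOT A5) AND (NOT A4 OR NOT A5)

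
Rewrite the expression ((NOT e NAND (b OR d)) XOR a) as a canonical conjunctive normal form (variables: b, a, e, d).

(b OR a OR e OR NOT d) AND (b OR NOT a OR e OR d) AND (b OR NOT a OR NOT e OR d) AND (b OR NOT a OR NOT e OR NOT d) AND (NOT b OR a OR e OR d) AND (NOT b OR a OR e OR NOT d) AND (NOT b OR NOT a OR NOT e OR d) AND (NOT b OR NOT a OR NOT e OR NOT d)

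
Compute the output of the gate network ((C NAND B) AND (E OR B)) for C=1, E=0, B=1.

Substituting: ((1 NAND 1) AND (0 OR 1))
= 0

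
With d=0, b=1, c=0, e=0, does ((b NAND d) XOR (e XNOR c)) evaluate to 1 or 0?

Substituting: ((1 NAND 0) XOR (0 XNOR 0))
= 0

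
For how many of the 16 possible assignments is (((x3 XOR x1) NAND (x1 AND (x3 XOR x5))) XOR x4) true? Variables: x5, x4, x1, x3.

Satisfying assignments: (0,0,0,0), (0,0,0,1), (0,0,1,0), (0,0,1,1), (1,0,0,0), (1,0,0,1), (1,0,1,1), (1,1,1,0)
Count: 8 out of 16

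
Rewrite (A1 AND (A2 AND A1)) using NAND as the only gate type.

((A1 NAND ((A2 NAND A1) NAND (A2 NAND A1))) NAND (A1 NAND ((A2 NAND A1) NAND (A2 NAND A1))))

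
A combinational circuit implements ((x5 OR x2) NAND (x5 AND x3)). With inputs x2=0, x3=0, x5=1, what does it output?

Substituting: ((1 OR 0) NAND (1 AND 0))
= 1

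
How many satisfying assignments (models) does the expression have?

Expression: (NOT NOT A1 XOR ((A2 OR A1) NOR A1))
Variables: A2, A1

Satisfying assignments: (0,0), (0,1), (1,1)
Count: 3 out of 4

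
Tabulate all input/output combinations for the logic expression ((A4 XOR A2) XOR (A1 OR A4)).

A4 | A1 | A2 | Output
---------------------
0 | 0 | 0 | 0
0 | 0 | 1 | 1
0 | 1 | 0 | 1
0 | 1 | 1 | 0
1 | 0 | 0 | 0
1 | 0 | 1 | 1
1 | 1 | 0 | 0
1 | 1 | 1 | 1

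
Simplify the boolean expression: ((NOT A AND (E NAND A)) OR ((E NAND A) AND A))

By distribution ((E AND v) OR (E AND NOT v) = E):
= (E NAND A)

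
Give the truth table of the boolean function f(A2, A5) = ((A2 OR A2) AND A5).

A2 | A5 | Output
----------------
0 | 0 | 0
0 | 1 | 0
1 | 0 | 0
1 | 1 | 1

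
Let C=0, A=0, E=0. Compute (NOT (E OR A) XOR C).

Substituting: (NOT (0 OR 0) XOR 0)
= 1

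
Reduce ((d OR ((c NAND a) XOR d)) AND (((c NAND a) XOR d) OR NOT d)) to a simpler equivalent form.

By distribution ((E OR v) AND (E OR NOT v) = E):
= ((c NAND a) XOR d)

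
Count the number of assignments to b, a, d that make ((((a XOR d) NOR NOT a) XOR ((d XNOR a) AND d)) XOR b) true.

Satisfying assignments: (1,0,0), (1,0,1), (1,1,0), (1,1,1)
Count: 4 out of 8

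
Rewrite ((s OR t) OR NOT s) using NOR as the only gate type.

((((s NOR t) NOR (s NOR t)) NOR (s NOR s)) NOR (((s NOR t) NOR (s NOR t)) NOR (s NOR s)))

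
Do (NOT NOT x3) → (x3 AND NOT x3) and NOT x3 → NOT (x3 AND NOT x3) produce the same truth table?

No, Inverse is not equivalent to original (counterexample: x3=1, x1=0)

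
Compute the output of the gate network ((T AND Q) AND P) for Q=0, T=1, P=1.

Substituting: ((1 AND 0) AND 1)
= 0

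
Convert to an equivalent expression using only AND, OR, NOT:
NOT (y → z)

y AND NOT z
(Negated implication: NOT(A → B) = A AND NOT B)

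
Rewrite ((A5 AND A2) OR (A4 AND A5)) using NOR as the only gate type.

((((A5 NOR A5) NOR (A2 NOR A2)) NOR ((A4 NOR A4) NOR (A5 NOR A5))) NOR (((A5 NOR A5) NOR (A2 NOR A2)) NOR ((A4 NOR A4) NOR (A5 NOR A5))))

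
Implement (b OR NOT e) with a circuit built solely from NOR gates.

((b NOR (e NOR e)) NOR (b NOR (e NOR e)))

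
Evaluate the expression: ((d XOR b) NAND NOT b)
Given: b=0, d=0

Substituting: ((0 XOR 0) NAND NOT 0)
= 1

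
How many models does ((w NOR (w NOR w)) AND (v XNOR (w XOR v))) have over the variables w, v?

No assignment satisfies the expression.
Count: 0 out of 4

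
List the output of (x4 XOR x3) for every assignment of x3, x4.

x3 | x4 | Output
----------------
0 | 0 | 0
0 | 1 | 1
1 | 0 | 1
1 | 1 | 0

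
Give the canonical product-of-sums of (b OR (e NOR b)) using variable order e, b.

ΠM(2) = (NOT e OR b)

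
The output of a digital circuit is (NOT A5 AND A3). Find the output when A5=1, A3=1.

Substituting: (NOT 1 AND 1)
= 0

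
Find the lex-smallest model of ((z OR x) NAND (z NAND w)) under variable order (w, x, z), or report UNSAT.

w=0, x=0, z=0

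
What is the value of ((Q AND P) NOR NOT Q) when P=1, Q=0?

Substituting: ((0 AND 1) NOR NOT 0)
= 0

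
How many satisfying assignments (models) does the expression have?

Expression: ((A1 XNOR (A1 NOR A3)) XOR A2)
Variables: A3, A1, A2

Satisfying assignments: (0,0,1), (0,1,1), (1,0,0), (1,1,1)
Count: 4 out of 8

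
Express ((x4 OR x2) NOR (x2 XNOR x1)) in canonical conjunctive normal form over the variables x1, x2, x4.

(x1 OR x2 OR x4) AND (x1 OR x2 OR NOT x4) AND (x1 OR NOT x2 OR x4) AND (x1 OR NOT x2 OR NOT x4) AND (NOT x1 OR x2 OR NOT x4) AND (NOT x1 OR NOT x2 OR x4) AND (NOT x1 OR NOT x2 OR NOT x4)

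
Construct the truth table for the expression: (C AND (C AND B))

C | B | Output
--------------
0 | 0 | 0
0 | 1 | 0
1 | 0 | 0
1 | 1 | 1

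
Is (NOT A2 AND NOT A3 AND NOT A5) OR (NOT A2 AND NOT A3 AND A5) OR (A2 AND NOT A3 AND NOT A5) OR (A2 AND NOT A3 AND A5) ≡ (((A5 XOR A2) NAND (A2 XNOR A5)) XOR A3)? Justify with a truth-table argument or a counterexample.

Yes, they are equivalent — the two output columns agree on all 8 assignments:
A2 | A3 | A5 | Expression 1 | Expression 2
------------------------------------------
0 | 0 | 0 | 1 | 1
0 | 0 | 1 | 1 | 1
0 | 1 | 0 | 0 | 0
0 | 1 | 1 | 0 | 0
1 | 0 | 0 | 1 | 1
1 | 0 | 1 | 1 | 1
1 | 1 | 0 | 0 | 0
1 | 1 | 1 | 0 | 0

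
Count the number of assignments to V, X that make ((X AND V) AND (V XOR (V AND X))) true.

No assignment satisfies the expression.
Count: 0 out of 4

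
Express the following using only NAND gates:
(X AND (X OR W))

((X NAND ((X NAND X) NAND (W NAND W))) NAND (X NAND ((X NAND X) NAND (W NAND W))))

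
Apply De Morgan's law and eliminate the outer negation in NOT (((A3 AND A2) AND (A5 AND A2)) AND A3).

NOT ((A3 AND A2) AND (A5 AND A2)) OR NOT A3
De Morgan's: NOT(AND of terms) = OR of negations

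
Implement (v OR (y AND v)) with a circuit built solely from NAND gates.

((v NAND v) NAND (((y NAND v) NAND (y NAND v)) NAND ((y NAND v) NAND (y NAND v))))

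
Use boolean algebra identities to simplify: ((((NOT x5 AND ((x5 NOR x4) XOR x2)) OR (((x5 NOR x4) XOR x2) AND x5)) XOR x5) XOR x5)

By XOR self-cancellation ((E XOR v) XOR v = E) then distribution ((E AND v) OR (E AND NOT v) = E):
= ((x5 NOR x4) XOR x2)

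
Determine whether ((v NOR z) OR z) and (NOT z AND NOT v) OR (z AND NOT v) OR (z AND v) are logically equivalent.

Yes, they are equivalent — the two output columns agree on all 4 assignments:
z | v | Expression 1 | Expression 2
-----------------------------------
0 | 0 | 1 | 1
0 | 1 | 0 | 0
1 | 0 | 1 | 1
1 | 1 | 1 | 1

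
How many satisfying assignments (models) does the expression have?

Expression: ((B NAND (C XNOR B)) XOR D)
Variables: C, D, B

Satisfying assignments: (0,0,0), (0,0,1), (1,0,0), (1,1,1)
Count: 4 out of 8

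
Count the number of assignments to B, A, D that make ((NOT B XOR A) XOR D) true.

Satisfying assignments: (0,0,0), (0,1,1), (1,0,1), (1,1,0)
Count: 4 out of 8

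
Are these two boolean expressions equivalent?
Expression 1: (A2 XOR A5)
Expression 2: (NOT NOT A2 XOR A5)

Yes, they are equivalent — the two output columns agree on all 4 assignments:
A2 | A5 | Expression 1 | Expression 2
-------------------------------------
0 | 0 | 0 | 0
0 | 1 | 1 | 1
1 | 0 | 1 | 1
1 | 1 | 0 | 0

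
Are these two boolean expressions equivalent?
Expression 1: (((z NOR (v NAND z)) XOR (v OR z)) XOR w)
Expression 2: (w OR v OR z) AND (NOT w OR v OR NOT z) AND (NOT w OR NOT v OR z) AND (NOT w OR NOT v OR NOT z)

Yes, they are equivalent — the two output columns agree on all 8 assignments:
w | v | z | Expression 1 | Expression 2
---------------------------------------
0 | 0 | 0 | 0 | 0
0 | 0 | 1 | 1 | 1
0 | 1 | 0 | 1 | 1
0 | 1 | 1 | 1 | 1
1 | 0 | 0 | 1 | 1
1 | 0 | 1 | 0 | 0
1 | 1 | 0 | 0 | 0
1 | 1 | 1 | 0 | 0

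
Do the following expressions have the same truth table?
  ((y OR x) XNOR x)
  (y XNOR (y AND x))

Yes, they are equivalent — the two output columns agree on all 4 assignments:
x | y | Expression 1 | Expression 2
-----------------------------------
0 | 0 | 1 | 1
0 | 1 | 0 | 0
1 | 0 | 1 | 1
1 | 1 | 1 | 1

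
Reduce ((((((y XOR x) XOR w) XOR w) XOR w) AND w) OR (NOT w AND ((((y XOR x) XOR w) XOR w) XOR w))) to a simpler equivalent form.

By distribution ((E AND v) OR (E AND NOT v) = E) then XOR self-cancellation ((E XOR v) XOR v = E):
= ((y XOR x) XOR w)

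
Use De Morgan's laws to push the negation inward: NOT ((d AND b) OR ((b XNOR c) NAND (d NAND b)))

NOT (d AND b) AND NOT ((b XNOR c) NAND (d NAND b))
De Morgan's: NOT(OR of terms) = AND of negations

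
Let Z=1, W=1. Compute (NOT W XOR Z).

Substituting: (NOT 1 XOR 1)
= 1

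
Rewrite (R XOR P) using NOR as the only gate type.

((((R NOR P) NOR (R NOR P)) NOR ((R NOR P) NOR (R NOR P))) NOR ((((R NOR R) NOR (P NOR P)) NOR ((R NOR R) NOR (P NOR P))) NOR (((R NOR R) NOR (P NOR P)) NOR ((R NOR R) NOR (P NOR P)))))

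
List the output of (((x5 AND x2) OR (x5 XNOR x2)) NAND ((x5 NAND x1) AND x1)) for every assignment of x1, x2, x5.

x1 | x2 | x5 | Output
---------------------
0 | 0 | 0 | 1
0 | 0 | 1 | 1
0 | 1 | 0 | 1
0 | 1 | 1 | 1
1 | 0 | 0 | 0
1 | 0 | 1 | 1
1 | 1 | 0 | 1
1 | 1 | 1 | 1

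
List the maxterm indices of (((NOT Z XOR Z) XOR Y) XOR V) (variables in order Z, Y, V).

ΠM(1, 2, 5, 6) = (Z OR Y OR NOT V) AND (Z OR NOT Y OR V) AND (NOT Z OR Y OR NOT V) AND (NOT Z OR NOT Y OR V)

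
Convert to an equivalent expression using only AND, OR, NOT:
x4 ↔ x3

(x4 AND x3) OR (NOT x4 AND NOT x3)
(Biconditional = both true or both false)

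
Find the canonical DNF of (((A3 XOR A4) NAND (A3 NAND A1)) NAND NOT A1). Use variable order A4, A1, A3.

(NOT A4 AND NOT A1 AND A3) OR (NOT A4 AND A1 AND NOT A3) OR (NOT A4 AND A1 AND A3) OR (A4 AND NOT A1 AND NOT A3) OR (A4 AND A1 AND NOT A3) OR (A4 AND A1 AND A3)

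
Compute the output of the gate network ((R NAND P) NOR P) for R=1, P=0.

Substituting: ((1 NAND 0) NOR 0)
= 0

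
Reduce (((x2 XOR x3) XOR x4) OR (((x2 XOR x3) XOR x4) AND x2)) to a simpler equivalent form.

By absorption (E OR (E AND v) = E):
= ((x2 XOR x3) XOR x4)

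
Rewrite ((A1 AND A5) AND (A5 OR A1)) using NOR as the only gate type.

((((A1 NOR A1) NOR (A5 NOR A5)) NOR ((A1 NOR A1) NOR (A5 NOR A5))) NOR (((A5 NOR A1) NOR (A5 NOR A1)) NOR ((A5 NOR A1) NOR (A5 NOR A1))))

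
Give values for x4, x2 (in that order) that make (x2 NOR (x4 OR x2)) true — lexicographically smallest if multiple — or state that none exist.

x4=0, x2=0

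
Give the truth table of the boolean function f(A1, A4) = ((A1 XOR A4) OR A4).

A1 | A4 | Output
----------------
0 | 0 | 0
0 | 1 | 1
1 | 0 | 1
1 | 1 | 1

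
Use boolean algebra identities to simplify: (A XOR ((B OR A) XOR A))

By XOR self-cancellation ((E XOR v) XOR v = E):
= (B OR A)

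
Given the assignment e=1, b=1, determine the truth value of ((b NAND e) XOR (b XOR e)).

Substituting: ((1 NAND 1) XOR (1 XOR 1))
= 0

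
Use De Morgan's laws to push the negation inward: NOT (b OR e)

NOT b AND NOT e
De Morgan's: NOT(OR of terms) = AND of negations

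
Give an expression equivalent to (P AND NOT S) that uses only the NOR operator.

((P NOR P) NOR ((S NOR S) NOR (S NOR S)))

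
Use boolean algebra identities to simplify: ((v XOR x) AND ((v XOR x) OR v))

By absorption (E AND (E OR v) = E):
= (v XOR x)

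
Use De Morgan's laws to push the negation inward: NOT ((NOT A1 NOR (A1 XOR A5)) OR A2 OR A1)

NOT (NOT A1 NOR (A1 XOR A5)) AND NOT A2 AND NOT A1
De Morgan's: NOT(OR of terms) = AND of negations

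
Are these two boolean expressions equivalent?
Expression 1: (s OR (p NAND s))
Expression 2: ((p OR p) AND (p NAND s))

No. Counterexample: with s=0, p=0, Expression 1 = 1 but Expression 2 = 0.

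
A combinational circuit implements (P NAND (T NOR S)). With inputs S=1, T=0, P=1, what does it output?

Substituting: (1 NAND (0 NOR 1))
= 1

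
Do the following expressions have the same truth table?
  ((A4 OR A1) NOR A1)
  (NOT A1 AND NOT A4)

Yes, they are equivalent — the two output columns agree on all 4 assignments:
A1 | A4 | Expression 1 | Expression 2
-------------------------------------
0 | 0 | 1 | 1
0 | 1 | 0 | 0
1 | 0 | 0 | 0
1 | 1 | 0 | 0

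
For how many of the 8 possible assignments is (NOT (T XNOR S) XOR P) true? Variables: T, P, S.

Satisfying assignments: (0,0,1), (0,1,0), (1,0,0), (1,1,1)
Count: 4 out of 8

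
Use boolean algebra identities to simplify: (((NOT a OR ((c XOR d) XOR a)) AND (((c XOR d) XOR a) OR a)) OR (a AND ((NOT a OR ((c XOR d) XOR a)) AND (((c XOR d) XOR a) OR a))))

By absorption (E OR (E AND v) = E) then distribution ((E OR v) AND (E OR NOT v) = E):
= ((c XOR d) XOR a)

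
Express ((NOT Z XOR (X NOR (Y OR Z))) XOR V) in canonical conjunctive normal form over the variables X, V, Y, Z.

(X OR V OR Y OR Z) AND (X OR V OR Y OR NOT Z) AND (X OR V OR NOT Y OR NOT Z) AND (X OR NOT V OR NOT Y OR Z) AND (NOT X OR V OR Y OR NOT Z) AND (NOT X OR V OR NOT Y OR NOT Z) AND (NOT X OR NOT V OR Y OR Z) AND (NOT X OR NOT V OR NOT Y OR Z)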